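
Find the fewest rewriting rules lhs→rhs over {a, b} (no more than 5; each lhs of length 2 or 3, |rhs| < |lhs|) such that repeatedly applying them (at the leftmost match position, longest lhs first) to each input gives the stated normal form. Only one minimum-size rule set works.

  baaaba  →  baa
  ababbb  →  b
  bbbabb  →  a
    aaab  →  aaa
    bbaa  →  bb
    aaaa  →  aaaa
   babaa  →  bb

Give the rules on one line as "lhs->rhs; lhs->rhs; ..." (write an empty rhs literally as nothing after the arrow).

ab->a; aba->b; bba->bb; bbb->

  | baaaba => baab => baa
  | ababbb => bbbb => b
  | bbbabb => abb => ab => a
  | aaab => aaa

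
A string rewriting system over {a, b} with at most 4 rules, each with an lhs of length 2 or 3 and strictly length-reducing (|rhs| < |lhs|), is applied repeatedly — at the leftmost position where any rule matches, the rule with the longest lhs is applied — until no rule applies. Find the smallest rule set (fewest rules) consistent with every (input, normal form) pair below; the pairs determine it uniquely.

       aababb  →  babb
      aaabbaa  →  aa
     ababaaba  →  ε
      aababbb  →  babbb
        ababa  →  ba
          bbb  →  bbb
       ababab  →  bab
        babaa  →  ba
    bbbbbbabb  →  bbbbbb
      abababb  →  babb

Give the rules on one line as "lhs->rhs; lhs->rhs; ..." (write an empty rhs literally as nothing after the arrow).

  | aababb => babb
  | aaabbaa => abbaa => aa
  | ababaaba => baaba => bba => ε
  | aababbb => babbb

aab->b; aba->; bba->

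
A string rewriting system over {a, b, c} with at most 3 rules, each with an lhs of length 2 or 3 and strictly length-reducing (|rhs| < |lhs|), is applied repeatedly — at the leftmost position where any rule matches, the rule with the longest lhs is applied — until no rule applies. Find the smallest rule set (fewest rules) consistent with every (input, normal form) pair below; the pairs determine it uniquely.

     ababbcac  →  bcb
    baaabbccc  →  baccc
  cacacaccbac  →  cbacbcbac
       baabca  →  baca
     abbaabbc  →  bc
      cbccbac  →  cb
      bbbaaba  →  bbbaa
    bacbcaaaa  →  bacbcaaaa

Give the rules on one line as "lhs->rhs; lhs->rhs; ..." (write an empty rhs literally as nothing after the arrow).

  | ababbcac => abbcac => bcac => bcb
  | baaabbccc => baabccc => baccc
  | cacacaccbac => cbacaccbac => cbacbcbac
  | baabca => baca

ab->; bcc->a; cac->cb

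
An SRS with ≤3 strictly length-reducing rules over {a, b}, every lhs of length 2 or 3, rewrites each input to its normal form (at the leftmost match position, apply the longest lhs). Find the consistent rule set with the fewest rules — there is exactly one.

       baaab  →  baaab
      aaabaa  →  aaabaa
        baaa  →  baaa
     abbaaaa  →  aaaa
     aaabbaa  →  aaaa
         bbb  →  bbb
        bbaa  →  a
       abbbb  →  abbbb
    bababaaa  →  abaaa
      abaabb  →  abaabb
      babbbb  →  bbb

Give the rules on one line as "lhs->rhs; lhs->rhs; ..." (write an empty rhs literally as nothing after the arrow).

bab->; bba->

  | baaab
  | aaabaa
  | baaa
  | abbaaaa => aaaa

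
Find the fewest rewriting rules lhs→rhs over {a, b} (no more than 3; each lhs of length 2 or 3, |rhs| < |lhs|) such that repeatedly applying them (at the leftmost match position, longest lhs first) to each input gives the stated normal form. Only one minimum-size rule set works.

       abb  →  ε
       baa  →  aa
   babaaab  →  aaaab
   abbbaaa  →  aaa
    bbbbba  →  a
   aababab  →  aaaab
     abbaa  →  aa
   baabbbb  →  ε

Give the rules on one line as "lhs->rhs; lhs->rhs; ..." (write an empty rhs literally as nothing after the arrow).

abb->; ba->a

  | abb => ε
  | baa => aa
  | babaaab => abaaab => aaaab
  | abbbaaa => baaa => aaa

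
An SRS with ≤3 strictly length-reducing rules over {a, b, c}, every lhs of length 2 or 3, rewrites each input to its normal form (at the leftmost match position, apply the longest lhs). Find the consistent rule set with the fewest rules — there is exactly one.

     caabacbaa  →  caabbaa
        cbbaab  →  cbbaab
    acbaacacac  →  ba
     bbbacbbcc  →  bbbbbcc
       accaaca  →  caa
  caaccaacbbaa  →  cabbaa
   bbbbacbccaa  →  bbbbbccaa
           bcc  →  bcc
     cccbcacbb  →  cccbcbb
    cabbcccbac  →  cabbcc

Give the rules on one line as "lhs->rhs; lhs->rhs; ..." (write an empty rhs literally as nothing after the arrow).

  | caabacbaa => caabbaa
  | cbbaab
  | acbaacacac => baacacac => baacac => baac => ba
  | bbbacbbcc => bbbbbcc

ac->; cba->a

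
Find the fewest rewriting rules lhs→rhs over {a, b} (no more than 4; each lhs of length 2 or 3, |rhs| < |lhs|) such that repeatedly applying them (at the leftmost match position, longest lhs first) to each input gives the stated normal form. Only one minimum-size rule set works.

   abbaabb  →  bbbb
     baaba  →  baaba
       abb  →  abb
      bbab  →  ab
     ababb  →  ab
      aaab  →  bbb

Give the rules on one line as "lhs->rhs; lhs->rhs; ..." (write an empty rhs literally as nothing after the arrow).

aaa->bb; bab->; bba->a

  | abbaabb => aaabb => bbbb
  | baaba
  | abb
  | bbab => ab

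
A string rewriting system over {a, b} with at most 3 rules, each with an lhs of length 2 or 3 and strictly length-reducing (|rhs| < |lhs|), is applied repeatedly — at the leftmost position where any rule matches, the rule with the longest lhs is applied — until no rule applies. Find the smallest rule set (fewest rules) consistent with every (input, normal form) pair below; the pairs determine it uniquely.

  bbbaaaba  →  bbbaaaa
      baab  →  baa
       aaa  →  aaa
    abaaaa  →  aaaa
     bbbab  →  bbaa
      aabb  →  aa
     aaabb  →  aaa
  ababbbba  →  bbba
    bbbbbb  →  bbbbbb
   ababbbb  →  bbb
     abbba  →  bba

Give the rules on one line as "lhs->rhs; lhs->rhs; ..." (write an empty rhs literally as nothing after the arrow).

aab->aa; ab->; bab->aa

  | bbbaaaba => bbbaaaa
  | baab => baa
  | aaa
  | abaaaa => aaaa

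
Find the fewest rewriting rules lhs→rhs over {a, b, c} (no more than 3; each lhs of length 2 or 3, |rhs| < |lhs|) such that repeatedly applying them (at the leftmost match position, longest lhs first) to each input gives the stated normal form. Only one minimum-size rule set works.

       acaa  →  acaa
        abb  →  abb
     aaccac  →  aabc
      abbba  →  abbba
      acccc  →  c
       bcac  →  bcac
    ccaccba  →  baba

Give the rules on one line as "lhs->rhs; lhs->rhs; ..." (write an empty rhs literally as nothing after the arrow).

  | acaa
  | abb
  | aaccac => aabc
  | abbba

aaa->c; cc->a; cca->b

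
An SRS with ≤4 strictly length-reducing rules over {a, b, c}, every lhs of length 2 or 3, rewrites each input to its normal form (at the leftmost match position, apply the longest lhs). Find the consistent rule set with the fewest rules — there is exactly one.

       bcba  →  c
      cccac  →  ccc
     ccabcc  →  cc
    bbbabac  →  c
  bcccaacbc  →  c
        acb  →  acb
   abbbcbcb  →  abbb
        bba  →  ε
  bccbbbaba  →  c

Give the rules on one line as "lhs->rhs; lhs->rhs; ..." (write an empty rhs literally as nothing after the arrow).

  | bcba => ba => c
  | cccac => ccc
  | ccabcc => cbcc => cc
  | bbbabac => bbcbac => bbac => bcc => c

ba->c; bc->; ca->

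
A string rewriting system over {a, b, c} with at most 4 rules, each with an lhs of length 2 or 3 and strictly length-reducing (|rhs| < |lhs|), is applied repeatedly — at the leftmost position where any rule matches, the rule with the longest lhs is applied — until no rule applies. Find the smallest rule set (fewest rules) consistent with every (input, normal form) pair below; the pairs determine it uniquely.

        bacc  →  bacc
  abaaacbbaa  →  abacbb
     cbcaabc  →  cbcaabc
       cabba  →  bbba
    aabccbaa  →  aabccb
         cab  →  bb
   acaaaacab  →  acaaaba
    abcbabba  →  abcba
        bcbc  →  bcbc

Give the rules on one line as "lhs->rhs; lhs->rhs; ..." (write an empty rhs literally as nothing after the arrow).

  | bacc
  | abaaacbbaa => abacbbaa => abacbb
  | cbcaabc
  | cabba => bbba

abb->ba; baa->b; bab->; cab->bb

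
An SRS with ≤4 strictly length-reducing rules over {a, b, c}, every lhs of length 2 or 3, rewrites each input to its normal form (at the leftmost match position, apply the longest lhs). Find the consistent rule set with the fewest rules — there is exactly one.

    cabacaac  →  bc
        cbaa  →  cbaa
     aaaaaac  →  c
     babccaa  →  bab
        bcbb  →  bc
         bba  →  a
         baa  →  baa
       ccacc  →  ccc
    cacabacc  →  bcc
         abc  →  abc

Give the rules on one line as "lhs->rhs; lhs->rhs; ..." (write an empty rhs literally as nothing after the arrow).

ac->c; bb->; ca->

  | cabacaac => bacaac => bcaac => bac => bc
  | cbaa
  | aaaaaac => aaaaac => aaaac => aaac => aac => ac => c
  | babccaa => babca => bab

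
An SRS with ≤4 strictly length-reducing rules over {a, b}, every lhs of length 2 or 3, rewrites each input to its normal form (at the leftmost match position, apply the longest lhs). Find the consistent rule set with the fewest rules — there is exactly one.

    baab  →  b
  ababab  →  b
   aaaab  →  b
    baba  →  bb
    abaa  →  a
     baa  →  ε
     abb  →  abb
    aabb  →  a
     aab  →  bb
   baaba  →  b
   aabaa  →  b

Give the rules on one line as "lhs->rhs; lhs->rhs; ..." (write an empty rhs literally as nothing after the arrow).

aa->b; ba->b; baa->; bbb->a

  | baab => b
  | ababab => abbab => abbb => aa => b
  | aaaab => baab => b
  | baba => bba => bb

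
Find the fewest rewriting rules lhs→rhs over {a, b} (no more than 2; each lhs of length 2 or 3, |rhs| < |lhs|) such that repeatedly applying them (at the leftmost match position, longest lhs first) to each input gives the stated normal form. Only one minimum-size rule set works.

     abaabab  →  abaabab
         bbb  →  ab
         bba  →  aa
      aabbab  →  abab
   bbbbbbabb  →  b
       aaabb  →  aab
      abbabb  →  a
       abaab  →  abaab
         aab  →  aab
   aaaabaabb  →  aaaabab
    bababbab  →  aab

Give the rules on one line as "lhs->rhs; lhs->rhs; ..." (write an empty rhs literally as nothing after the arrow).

  | abaabab
  | bbb => ab
  | bba => aa
  | aabbab => abab

abb->b; bb->a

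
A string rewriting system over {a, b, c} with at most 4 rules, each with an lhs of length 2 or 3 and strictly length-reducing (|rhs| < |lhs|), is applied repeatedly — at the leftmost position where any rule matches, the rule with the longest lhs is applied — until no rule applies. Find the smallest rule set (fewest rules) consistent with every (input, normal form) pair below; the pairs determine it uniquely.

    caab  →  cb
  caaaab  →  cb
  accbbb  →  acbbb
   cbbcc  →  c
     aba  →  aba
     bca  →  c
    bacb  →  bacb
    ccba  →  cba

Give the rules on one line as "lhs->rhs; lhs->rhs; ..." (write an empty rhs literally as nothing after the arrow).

  | caab => cab => cb
  | caaaab => caaab => caab => cab => cb
  | accbbb => acbbb
  | cbbcc => cbcc => ccc => cc => c

bc->c; ca->c; cc->c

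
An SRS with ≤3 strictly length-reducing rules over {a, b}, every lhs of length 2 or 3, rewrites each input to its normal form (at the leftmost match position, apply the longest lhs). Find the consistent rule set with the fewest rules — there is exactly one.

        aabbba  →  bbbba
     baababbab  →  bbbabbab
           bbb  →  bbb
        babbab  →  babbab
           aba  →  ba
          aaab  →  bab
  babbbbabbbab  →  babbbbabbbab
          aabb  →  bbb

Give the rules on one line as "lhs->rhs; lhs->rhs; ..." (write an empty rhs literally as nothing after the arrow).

  | aabbba => bbbba
  | baababbab => bbbabbab
  | bbb
  | babbab

aa->b; aba->ba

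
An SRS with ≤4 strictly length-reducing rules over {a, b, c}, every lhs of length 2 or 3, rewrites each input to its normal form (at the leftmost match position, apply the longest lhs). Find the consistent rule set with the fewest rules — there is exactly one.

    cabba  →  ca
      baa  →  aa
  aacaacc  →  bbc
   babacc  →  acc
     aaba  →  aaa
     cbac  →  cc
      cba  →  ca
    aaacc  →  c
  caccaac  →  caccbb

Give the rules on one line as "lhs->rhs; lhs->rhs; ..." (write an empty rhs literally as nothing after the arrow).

aac->bb; abb->; ba->a; bac->c

  | cabba => ca
  | baa => aa
  | aacaacc => bbaacc => baacc => aacc => bbc
  | babacc => abacc => acc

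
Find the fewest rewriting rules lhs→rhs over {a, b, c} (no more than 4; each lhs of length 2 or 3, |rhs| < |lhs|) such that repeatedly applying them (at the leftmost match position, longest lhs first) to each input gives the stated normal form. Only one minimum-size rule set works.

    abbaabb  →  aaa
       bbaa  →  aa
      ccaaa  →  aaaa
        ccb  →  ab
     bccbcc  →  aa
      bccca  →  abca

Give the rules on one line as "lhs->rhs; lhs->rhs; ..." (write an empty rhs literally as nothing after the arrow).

bb->; bcc->ab; cc->a

  | abbaabb => aaabb => aaa
  | bbaa => aa
  | ccaaa => aaaa
  | ccb => ab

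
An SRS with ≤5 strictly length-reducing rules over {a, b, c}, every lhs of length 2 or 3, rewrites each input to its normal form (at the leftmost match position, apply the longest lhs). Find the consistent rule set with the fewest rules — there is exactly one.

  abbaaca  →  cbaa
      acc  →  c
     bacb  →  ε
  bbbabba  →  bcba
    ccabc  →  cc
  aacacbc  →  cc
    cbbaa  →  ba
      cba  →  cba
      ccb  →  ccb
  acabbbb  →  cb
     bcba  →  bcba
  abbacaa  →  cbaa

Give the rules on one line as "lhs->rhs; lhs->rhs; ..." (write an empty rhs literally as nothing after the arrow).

ab->c; ac->; bb->; ca->b

  | abbaaca => cbaaca => cbaa
  | acc => c
  | bacb => bb => ε
  | bbbabba => babba => bcba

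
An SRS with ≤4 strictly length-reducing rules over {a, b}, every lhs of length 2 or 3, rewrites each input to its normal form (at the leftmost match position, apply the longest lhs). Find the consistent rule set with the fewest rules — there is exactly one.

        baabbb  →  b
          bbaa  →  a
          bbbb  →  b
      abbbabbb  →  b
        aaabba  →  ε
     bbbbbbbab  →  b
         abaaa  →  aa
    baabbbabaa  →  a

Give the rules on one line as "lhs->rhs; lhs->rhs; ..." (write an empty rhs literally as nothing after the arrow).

ab->b; ba->; bb->b

  | baabbb => abbb => bbb => bb => b
  | bbaa => baa => a
  | bbbb => bbb => bb => b
  | abbbabbb => bbbabbb => bbabbb => babbb => bbb => bb => b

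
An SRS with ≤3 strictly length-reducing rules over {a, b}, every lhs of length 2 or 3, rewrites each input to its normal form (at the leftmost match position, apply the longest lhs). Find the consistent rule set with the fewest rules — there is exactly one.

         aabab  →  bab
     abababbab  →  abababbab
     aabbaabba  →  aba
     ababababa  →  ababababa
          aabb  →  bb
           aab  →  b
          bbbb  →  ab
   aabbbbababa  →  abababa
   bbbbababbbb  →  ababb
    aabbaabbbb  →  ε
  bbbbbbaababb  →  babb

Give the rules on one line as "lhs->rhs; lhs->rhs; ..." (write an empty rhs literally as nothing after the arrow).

  | aabab => bab
  | abababbab
  | aabbaabba => bbaabba => bbbba => aba
  | ababababa

aa->; bbb->a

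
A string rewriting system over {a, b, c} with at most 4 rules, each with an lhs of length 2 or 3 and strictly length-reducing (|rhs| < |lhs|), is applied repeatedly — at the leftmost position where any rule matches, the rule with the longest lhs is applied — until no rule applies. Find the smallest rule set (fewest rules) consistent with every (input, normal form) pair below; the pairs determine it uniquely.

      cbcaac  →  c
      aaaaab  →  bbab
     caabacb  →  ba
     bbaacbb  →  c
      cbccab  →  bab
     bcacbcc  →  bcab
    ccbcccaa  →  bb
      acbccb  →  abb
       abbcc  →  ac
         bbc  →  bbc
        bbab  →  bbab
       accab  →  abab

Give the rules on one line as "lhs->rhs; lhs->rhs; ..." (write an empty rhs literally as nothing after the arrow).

  | cbcaac => caac => cbc => c
  | aaaaab => baaab => bbab
  | caabacb => cbbacb => bacb => ba
  | bbaacbb => bbbcbb => ccbb => bbb => c

aa->b; bbb->c; cb->; cc->b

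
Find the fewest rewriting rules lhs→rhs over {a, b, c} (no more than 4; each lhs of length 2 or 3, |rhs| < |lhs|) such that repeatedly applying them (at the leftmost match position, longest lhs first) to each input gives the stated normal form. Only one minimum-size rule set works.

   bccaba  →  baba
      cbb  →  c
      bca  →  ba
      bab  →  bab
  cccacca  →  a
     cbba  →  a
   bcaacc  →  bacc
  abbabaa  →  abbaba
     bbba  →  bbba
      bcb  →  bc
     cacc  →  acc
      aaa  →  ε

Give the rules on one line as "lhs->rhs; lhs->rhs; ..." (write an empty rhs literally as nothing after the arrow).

  | bccaba => bcaba => baba
  | cbb => cb => c
  | bca => ba
  | bab

aa->a; aaa->; ca->a; cb->c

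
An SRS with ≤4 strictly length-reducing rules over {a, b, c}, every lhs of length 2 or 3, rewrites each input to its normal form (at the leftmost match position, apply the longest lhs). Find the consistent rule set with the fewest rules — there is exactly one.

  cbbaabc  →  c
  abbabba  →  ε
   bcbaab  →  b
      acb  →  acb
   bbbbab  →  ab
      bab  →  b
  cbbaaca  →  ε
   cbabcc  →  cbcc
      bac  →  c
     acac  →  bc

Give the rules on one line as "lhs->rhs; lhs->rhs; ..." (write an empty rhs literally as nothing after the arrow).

aa->b; ba->; bb->; ca->a

  | cbbaabc => caabc => aabc => bbc => c
  | abbabba => aabba => bbba => ba => ε
  | bcbaab => bcab => bab => b
  | acb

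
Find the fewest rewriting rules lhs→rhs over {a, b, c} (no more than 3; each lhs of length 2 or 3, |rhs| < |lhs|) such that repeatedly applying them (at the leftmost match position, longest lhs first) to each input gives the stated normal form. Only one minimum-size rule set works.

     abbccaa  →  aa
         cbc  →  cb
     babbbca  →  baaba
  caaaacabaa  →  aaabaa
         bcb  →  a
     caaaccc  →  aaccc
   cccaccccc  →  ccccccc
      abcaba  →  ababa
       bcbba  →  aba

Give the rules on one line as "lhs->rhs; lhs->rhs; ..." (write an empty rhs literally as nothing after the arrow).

  | abbccaa => aaccaa => aaca => aa
  | cbc => cb
  | babbbca => baabca => baaba
  | caaaacabaa => aaacabaa => aaabaa

bb->a; bc->b; ca->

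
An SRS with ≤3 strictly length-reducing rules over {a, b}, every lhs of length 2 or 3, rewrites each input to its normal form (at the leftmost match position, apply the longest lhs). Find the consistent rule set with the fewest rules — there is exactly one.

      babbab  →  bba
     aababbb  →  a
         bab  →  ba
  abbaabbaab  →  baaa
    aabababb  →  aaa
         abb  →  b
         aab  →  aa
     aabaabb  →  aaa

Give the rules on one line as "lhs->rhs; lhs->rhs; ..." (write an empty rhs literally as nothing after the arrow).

ab->a; abb->b

  | babbab => bbab => bba
  | aababbb => aaabbb => aabb => ab => a
  | bab => ba
  | abbaabbaab => baabbaab => babaab => baaab => baaa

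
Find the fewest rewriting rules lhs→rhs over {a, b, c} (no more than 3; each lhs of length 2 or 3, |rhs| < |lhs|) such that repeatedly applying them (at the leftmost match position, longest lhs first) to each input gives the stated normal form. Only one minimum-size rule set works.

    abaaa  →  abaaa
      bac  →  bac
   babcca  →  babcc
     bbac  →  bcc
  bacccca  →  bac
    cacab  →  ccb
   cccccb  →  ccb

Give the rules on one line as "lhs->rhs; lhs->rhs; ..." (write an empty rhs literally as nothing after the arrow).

  | abaaa
  | bac
  | babcca => babcc
  | bbac => bcc

bba->bc; ca->c; ccc->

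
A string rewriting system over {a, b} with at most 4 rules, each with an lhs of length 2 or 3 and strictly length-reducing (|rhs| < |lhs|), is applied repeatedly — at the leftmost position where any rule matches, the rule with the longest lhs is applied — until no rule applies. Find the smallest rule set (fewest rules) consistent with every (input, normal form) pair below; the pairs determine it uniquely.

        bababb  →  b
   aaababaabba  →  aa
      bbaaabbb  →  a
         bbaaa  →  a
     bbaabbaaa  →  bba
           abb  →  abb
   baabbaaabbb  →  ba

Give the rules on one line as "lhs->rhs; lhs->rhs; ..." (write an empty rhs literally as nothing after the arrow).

  | bababb => bbbb => b
  | aaababaabba => aabbaabba => aababba => abbba => aa
  | bbaaabbb => baabbb => abbb => a
  | bbaaa => baa => a

aba->b; baa->a; bbb->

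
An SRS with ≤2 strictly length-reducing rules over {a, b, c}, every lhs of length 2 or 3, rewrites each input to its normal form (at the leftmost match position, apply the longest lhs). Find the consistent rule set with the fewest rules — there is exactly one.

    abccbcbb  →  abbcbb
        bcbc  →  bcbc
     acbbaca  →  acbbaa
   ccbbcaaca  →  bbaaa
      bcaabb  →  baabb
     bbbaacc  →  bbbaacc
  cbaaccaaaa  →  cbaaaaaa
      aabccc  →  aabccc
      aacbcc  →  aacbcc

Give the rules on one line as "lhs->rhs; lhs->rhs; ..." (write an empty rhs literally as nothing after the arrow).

  | abccbcbb => abbcbb
  | bcbc
  | acbbaca => acbbaa
  | ccbbcaaca => bbcaaca => bbaaca => bbaaa

ca->a; ccb->b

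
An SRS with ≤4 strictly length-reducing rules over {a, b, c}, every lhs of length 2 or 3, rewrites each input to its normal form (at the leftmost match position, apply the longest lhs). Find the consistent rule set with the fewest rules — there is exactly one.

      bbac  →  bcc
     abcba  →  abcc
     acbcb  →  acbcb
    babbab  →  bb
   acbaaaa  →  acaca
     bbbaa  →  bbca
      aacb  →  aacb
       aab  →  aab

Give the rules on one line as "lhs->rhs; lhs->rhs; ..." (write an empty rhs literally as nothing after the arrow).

ba->c; bab->b; caa->ac

  | bbac => bcc
  | abcba => abcc
  | acbcb
  | babbab => bbab => bb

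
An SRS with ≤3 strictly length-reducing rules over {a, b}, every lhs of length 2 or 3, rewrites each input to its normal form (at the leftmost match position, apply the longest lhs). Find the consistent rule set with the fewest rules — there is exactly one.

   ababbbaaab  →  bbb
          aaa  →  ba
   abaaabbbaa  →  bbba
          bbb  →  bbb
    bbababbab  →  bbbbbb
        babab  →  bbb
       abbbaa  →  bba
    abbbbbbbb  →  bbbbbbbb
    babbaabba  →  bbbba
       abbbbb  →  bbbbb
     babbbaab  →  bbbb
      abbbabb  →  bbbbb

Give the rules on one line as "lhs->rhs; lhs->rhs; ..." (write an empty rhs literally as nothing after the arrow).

  | ababbbaaab => babbbaaab => bbbbaaab => bbbaab => bbab => bbb
  | aaa => ba
  | abaaabbbaa => baaabbbaa => aabbbaa => bbbbaa => bbba
  | bbb

aa->b; ab->b; baa->a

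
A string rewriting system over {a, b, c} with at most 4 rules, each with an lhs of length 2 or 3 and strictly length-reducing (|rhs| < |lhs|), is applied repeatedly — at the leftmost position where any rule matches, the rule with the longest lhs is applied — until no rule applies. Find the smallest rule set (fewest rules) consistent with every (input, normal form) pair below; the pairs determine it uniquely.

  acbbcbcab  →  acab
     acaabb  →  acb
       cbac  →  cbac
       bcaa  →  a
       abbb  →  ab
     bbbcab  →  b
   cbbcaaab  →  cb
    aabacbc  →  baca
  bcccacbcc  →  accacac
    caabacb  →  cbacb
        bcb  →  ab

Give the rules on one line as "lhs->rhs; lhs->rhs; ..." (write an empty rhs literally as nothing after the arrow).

aa->; bb->b; bc->a

  | acbbcbcab => acbcbcab => acabcab => acaaab => acab
  | acaabb => acbb => acb
  | cbac
  | bcaa => aaa => a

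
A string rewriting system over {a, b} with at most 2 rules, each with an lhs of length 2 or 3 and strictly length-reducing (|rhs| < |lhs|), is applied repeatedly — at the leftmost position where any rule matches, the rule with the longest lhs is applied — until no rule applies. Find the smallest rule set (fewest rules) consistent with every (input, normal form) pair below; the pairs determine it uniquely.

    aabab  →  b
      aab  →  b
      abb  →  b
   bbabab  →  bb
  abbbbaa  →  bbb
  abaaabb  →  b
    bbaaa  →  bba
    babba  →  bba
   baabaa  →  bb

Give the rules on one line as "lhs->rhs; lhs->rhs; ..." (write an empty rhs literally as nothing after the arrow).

aa->; ab->

  | aabab => bab => b
  | aab => b
  | abb => b
  | bbabab => bbab => bb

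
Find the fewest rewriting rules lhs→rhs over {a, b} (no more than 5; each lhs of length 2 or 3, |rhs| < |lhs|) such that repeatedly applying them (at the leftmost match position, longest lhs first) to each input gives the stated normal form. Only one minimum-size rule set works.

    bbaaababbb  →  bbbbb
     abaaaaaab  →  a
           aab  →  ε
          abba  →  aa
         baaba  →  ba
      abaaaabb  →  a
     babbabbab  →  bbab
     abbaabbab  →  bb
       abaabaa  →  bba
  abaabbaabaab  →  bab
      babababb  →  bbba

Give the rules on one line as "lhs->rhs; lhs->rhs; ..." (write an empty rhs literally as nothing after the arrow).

  | bbaaababbb => bababbb => bbbbb
  | abaaaaaab => baaaaab => aaab => a
  | aab => ε
  | abba => aa

aab->; aba->b; abb->a; baa->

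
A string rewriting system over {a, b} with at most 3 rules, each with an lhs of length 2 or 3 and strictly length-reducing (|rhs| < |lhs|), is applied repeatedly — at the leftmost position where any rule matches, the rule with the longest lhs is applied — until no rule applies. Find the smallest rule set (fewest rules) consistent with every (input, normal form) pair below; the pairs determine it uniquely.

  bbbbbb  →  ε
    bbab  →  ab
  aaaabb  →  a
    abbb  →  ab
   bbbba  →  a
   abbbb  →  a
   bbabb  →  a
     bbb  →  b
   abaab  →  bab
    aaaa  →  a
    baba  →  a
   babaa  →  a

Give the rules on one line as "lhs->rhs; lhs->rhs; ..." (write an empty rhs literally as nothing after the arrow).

aa->a; aba->ba; bb->

  | bbbbbb => bbbb => bb => ε
  | bbab => ab
  | aaaabb => aaabb => aabb => abb => a
  | abbb => ab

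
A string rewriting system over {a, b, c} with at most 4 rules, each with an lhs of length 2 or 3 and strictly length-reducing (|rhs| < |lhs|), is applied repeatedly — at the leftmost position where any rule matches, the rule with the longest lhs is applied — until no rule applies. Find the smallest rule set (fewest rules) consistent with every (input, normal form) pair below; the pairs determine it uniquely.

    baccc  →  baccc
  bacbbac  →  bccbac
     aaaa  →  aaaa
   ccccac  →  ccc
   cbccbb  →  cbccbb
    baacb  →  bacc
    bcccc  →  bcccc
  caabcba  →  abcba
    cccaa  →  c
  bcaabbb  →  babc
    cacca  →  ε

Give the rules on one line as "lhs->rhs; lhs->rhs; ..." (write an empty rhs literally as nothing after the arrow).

acb->cc; bbb->bc; ca->; cac->

  | baccc
  | bacbbac => bccbac
  | aaaa
  | ccccac => ccc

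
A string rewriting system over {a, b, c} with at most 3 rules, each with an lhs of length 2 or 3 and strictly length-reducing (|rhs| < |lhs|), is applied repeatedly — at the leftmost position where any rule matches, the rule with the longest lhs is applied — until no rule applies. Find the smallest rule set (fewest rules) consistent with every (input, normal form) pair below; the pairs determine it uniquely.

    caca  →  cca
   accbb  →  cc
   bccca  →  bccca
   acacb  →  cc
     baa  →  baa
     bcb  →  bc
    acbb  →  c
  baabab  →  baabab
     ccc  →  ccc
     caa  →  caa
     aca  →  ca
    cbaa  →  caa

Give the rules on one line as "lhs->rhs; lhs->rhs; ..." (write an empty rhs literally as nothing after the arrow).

ac->c; cb->c

  | caca => cca
  | accbb => ccbb => ccb => cc
  | bccca
  | acacb => cacb => ccb => cc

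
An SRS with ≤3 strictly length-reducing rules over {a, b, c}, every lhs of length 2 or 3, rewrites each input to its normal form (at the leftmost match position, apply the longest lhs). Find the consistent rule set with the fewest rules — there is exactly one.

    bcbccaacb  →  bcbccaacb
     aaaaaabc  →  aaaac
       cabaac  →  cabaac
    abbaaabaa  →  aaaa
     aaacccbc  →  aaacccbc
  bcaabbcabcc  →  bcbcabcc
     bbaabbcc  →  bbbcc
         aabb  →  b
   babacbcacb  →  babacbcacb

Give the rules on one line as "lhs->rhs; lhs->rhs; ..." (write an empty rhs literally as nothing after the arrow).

aab->; abb->a

  | bcbccaacb
  | aaaaaabc => aaaac
  | cabaac
  | abbaaabaa => aaaabaa => aaaa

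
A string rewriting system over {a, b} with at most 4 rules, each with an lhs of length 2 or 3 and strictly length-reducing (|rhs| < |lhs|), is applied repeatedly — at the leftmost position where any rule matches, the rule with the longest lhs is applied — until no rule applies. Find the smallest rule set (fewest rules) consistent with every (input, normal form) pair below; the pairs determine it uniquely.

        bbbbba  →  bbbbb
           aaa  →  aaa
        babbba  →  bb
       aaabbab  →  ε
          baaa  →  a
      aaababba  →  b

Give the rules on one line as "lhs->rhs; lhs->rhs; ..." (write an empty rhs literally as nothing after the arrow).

  | bbbbba => bbbbb
  | aaa
  | babbba => aabba => abba => bba => bb
  | aaabbab => aabbab => abbab => bbab => baa => ε

ab->b; ba->b; baa->; bab->aa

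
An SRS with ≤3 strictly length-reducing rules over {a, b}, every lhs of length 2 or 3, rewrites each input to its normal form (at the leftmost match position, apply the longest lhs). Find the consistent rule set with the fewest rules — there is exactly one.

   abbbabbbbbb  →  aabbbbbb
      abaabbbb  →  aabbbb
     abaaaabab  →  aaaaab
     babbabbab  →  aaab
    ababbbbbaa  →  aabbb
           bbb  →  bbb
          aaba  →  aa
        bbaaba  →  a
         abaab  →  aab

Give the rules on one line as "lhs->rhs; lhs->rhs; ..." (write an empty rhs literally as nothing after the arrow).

  | abbbabbbbbb => abbabbbbbb => ababbbbbb => aabbbbbb
  | abaabbbb => aabbbb
  | abaaaabab => aaaabab => aaaaab
  | babbabbab => abbabbab => ababbab => aabbab => aabab => aaab

ba->; bab->ab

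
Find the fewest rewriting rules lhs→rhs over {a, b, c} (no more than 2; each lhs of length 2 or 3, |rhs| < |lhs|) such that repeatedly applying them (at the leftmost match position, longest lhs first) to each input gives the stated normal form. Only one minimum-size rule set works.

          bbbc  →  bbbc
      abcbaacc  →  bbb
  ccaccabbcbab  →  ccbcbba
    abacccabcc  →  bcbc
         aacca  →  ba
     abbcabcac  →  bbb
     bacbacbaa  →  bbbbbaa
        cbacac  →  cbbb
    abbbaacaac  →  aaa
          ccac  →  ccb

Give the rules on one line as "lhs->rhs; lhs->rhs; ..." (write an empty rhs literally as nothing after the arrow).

ab->a; ac->b

  | bbbc
  | abcbaacc => acbaacc => bbaacc => bbabc => bbac => bbb
  | ccaccabbcbab => ccbcabbcbab => ccbcabcbab => ccbcacbab => ccbcbbab => ccbcbba
  | abacccabcc => aacccabcc => abccabcc => accabcc => bcabcc => bcacc => bcbc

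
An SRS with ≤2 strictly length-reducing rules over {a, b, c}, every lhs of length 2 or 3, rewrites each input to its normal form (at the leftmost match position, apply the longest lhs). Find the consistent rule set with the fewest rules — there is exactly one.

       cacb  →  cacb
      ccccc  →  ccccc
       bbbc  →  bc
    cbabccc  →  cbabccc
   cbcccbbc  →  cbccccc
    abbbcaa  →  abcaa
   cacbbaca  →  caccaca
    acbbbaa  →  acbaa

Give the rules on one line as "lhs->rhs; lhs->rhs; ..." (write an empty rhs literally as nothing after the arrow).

  | cacb
  | ccccc
  | bbbc => bc
  | cbabccc

bb->c; bbb->b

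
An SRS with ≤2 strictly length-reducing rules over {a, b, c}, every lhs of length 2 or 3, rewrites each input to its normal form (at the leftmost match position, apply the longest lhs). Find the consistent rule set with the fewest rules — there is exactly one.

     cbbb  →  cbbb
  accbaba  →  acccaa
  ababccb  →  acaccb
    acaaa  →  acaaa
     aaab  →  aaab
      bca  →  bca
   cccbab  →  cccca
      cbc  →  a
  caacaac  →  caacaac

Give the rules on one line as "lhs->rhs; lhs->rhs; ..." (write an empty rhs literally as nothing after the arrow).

bab->ca; cbc->a

  | cbbb
  | accbaba => acccaa
  | ababccb => acaccb
  | acaaa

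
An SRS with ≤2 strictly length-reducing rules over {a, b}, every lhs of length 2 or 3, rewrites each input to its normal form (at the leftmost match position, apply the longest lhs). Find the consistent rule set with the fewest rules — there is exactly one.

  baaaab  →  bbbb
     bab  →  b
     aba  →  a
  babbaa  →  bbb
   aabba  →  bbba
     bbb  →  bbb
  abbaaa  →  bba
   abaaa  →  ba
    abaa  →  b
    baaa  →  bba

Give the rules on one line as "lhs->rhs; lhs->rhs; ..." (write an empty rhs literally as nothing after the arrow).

aa->b; ab->

  | baaaab => bbaab => bbbb
  | bab => b
  | aba => a
  | babbaa => bbaa => bbb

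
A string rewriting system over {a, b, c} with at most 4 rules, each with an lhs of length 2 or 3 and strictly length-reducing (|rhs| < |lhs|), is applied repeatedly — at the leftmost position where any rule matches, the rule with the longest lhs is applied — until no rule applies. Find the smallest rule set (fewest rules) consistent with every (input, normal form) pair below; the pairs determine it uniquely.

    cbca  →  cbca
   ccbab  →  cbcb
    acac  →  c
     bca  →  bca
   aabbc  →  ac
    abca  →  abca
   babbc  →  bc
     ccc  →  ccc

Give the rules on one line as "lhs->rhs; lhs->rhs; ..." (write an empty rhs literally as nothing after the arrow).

abb->; aca->; cba->bc

  | cbca
  | ccbab => cbcb
  | acac => c
  | bca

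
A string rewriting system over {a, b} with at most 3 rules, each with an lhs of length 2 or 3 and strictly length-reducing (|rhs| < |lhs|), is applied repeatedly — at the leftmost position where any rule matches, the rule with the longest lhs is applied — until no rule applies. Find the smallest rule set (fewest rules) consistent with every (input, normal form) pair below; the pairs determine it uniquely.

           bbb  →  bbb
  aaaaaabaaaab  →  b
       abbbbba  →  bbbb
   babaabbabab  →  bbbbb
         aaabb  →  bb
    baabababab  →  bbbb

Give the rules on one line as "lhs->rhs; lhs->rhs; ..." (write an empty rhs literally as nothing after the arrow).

ab->b; ba->; bab->bb

  | bbb
  | aaaaaabaaaab => aaaaabaaaab => aaaabaaaab => aaabaaaab => aabaaaab => abaaaab => baaaab => aaab => aab => ab => b
  | abbbbba => bbbbba => bbbb
  | babaabbabab => bbaabbabab => babbabab => bbbabab => bbbbab => bbbbb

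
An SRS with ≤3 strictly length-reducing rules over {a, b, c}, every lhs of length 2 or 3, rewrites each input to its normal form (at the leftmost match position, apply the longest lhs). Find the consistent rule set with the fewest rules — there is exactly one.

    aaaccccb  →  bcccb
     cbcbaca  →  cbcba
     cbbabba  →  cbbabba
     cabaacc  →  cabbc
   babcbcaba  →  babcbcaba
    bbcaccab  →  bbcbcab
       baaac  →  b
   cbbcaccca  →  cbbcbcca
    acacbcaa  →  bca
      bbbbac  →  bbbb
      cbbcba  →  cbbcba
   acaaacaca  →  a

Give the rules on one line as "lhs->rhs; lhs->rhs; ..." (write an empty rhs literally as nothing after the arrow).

  | aaaccccb => aaccccb => accccb => bcccb
  | cbcbaca => cbcba
  | cbbabba
  | cabaacc => cabacc => cabbc

aa->a; ac->; acc->bc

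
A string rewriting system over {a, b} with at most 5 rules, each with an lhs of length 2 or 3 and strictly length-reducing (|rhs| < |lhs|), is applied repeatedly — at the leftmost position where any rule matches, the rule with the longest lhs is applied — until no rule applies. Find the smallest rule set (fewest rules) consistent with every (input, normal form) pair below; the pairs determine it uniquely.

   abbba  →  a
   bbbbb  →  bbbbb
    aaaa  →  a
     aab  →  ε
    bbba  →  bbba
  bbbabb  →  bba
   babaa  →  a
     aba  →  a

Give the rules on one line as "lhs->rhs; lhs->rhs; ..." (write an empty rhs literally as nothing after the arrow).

aa->a; ab->; abb->aa; baa->a

  | abbba => aaba => aba => a
  | bbbbb
  | aaaa => aaa => aa => a
  | aab => ab => ε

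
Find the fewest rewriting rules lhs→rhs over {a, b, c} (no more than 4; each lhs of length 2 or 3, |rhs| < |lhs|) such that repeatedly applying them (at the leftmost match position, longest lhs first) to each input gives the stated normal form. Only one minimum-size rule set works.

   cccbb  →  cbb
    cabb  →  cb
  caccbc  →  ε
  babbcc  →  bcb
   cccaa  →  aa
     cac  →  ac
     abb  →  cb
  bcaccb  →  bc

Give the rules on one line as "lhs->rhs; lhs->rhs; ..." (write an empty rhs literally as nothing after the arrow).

  | cccbb => cbb
  | cabb => abb => cb
  | caccbc => accbc => abc => cc => ε
  | babbcc => bcbcc => bcb

ab->c; ca->a; cc->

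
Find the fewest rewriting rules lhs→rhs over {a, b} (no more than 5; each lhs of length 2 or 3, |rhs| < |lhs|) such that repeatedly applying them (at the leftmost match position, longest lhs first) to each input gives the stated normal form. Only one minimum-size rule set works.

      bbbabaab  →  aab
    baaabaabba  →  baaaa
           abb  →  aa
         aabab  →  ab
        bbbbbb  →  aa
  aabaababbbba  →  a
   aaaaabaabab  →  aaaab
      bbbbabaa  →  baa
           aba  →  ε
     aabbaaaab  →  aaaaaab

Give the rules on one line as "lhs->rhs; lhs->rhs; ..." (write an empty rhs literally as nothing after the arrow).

aba->; bb->a; bba->a; bbb->a

  | bbbabaab => aabaab => aab
  | baaabaabba => baaabba => baaaa
  | abb => aa
  | aabab => ab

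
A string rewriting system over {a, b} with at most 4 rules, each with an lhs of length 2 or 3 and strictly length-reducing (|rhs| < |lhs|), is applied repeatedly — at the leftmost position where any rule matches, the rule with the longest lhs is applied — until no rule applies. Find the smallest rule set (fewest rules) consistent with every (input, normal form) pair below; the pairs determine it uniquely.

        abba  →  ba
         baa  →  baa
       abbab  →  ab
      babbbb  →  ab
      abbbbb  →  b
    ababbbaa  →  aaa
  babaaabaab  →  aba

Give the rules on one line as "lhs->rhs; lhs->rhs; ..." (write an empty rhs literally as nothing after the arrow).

  | abba => ba
  | baa
  | abbab => bab => ab
  | babbbb => abbbb => bbb => ab

aab->; abb->b; bab->ab; bb->a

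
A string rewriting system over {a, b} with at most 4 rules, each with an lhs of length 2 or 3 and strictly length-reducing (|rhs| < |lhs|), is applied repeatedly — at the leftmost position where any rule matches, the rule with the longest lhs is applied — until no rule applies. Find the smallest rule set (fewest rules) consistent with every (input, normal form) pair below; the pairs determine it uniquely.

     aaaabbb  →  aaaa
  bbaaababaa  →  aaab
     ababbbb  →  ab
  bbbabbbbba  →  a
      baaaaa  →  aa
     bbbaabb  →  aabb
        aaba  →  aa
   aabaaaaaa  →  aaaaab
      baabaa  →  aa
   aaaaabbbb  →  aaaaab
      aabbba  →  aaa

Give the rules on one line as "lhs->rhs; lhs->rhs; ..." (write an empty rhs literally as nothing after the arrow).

ba->; baa->ab; bba->; bbb->

  | aaaabbb => aaaa
  | bbaaababaa => aababaa => aabaa => aaab
  | ababbbb => abbbb => ab
  | bbbabbbbba => abbbbba => abba => a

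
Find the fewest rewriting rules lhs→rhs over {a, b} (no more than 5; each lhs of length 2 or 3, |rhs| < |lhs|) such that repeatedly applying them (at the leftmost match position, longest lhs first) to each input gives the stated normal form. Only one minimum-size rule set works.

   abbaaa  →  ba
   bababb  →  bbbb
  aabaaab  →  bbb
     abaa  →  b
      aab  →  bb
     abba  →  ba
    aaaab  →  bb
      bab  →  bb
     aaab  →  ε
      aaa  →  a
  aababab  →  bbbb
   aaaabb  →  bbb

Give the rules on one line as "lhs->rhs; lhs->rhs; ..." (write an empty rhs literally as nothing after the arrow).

aa->b; aaa->a; ab->; bab->bb

  | abbaaa => baaa => ba
  | bababb => bbabb => bbbb
  | aabaaab => bbaaab => bbab => bbb
  | abaa => aa => b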